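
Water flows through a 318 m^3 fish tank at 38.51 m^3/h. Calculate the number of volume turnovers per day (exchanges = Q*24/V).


Daily flow volume = 38.51 m^3/h * 24 h = 924.24 m^3/day
Exchanges = daily flow / tank volume = 924.24 / 318 = 2.90642 exchanges/day

2.90642 exchanges/day


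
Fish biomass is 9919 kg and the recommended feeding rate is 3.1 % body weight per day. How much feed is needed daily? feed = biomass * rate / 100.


Feeding rate fraction = 3.1% / 100 = 0.031
Daily feed = 9919 kg * 0.031 = 307.489 kg/day

307.489 kg/day


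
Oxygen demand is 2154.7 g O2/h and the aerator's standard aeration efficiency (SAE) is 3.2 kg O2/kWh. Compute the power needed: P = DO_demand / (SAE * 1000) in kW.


SAE in g O2/kWh = 3.2 * 1000 = 3200 g/kWh
P = DO_demand / SAE_g = 2154.7 / 3200 = 0.673344 kW

0.673344 kW


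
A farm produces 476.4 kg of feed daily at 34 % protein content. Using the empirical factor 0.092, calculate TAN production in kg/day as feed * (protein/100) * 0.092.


Protein in feed = 476.4 * 34/100 = 161.976 kg/day
TAN = protein * 0.092 = 161.976 * 0.092 = 14.901792 kg/day

14.901792 kg/day


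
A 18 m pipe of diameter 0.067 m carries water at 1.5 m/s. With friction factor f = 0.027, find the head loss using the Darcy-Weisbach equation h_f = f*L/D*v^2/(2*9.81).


v^2 = 1.5^2 = 2.25 m^2/s^2
L/D = 18/0.067 = 268.65672
h_f = f*(L/D)*v^2/(2g) = 0.027 * 268.65672 * 2.25 / 19.62 = 0.83185 m

0.83185 m


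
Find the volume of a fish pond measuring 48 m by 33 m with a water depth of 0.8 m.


Base area = L * W = 48 * 33 = 1584 m^2
Volume = area * depth = 1584 * 0.8 = 1267.2 m^3

1267.2 m^3


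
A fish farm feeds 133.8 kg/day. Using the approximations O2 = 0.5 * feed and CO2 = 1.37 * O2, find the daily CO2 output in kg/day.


O2 = 133.8 * 0.5 = 66.9
CO2 = 66.9 * 1.37 = 91.653

91.653 kg/day


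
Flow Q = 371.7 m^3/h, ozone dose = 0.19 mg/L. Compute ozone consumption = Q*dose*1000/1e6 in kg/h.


O3 demand (mg/h) = Q * dose * 1000 = 371.7 * 0.19 * 1000 = 70623 mg/h
Convert mg to kg: 70623 / 1e6 = 0.070623 kg/h

0.070623 kg/h


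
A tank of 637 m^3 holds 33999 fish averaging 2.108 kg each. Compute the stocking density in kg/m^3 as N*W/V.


Total biomass = 33999 fish * 2.108 kg = 71669.892 kg
Density = total biomass / volume = 71669.892 / 637 = 112.512 kg/m^3

112.512 kg/m^3


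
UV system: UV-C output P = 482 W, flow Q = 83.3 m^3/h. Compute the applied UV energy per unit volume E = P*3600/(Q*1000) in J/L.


Energy delivered per hour = 482 W * 3600 s = 1735200 J/h
Volume treated per hour = 83.3 m^3/h * 1000 = 83300 L/h
dose = 1735200 / 83300 = 20.8307 J/L

20.8307 J/L


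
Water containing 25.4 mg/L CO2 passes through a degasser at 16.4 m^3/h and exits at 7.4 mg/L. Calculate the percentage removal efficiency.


CO2_out / CO2_in = 7.4 / 25.4 = 0.29133858
Fraction remaining = 0.29133858
efficiency = (1 - 0.29133858) * 100 = 70.8661 %

70.8661 %


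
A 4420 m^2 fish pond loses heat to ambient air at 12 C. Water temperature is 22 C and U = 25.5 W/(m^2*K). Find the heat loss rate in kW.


Temperature difference dT = 22 - 12 = 10 K
Heat loss (W) = U * A * dT = 25.5 * 4420 * 10 = 1127100 W
Convert to kW: 1127100 / 1000 = 1127.1 kW

1127.1 kW


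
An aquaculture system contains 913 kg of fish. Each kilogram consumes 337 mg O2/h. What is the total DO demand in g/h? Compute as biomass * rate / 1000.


Total O2 consumption (mg/h) = 913 kg * 337 mg/(kg*h) = 307681 mg/h
Convert to g/h: 307681 / 1000 = 307.681 g/h

307.681 g/h


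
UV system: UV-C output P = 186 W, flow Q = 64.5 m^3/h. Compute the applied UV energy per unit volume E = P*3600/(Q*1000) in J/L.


Energy delivered per hour = 186 W * 3600 s = 669600 J/h
Volume treated per hour = 64.5 m^3/h * 1000 = 64500 L/h
dose = 669600 / 64500 = 10.3814 J/L

10.3814 J/L


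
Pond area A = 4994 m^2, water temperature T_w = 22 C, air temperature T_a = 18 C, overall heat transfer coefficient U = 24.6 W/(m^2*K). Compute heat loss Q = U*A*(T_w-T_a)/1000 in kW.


Temperature difference dT = 22 - 18 = 4 K
Heat loss (W) = U * A * dT = 24.6 * 4994 * 4 = 491409.6 W
Convert to kW: 491409.6 / 1000 = 491.4096 kW

491.4096 kW


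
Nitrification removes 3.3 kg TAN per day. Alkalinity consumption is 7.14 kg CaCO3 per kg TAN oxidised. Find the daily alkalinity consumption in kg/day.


Alkalinity factor: 7.14 kg CaCO3 consumed per kg TAN nitrified
alk = 3.3 kg TAN * 7.14 = 23.562 kg CaCO3/day

23.562 kg CaCO3/day


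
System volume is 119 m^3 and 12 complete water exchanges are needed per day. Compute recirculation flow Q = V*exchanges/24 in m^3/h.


Daily recirculation volume = 119 m^3 * 12 = 1428 m^3/day
Flow rate Q = daily volume / 24 h = 1428 / 24 = 59.5 m^3/h

59.5 m^3/h


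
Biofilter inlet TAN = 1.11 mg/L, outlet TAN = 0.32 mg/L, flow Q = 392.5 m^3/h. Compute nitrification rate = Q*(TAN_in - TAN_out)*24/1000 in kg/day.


Concentration drop: TAN_in - TAN_out = 1.11 - 0.32 = 0.79 mg/L
Hourly TAN removed = Q * dTAN = 392.5 m^3/h * 0.79 mg/L = 310.075 g/h  (m^3/h * mg/L = g/h)
Daily TAN removed = 310.075 * 24 = 7441.8 g/day
Convert to kg/day: 7441.8 / 1000 = 7.4418 kg/day

7.4418 kg/day


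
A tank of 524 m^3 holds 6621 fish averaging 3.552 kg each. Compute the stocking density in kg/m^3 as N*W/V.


Total biomass = 6621 fish * 3.552 kg = 23517.792 kg
Density = total biomass / volume = 23517.792 / 524 = 44.8813 kg/m^3

44.8813 kg/m^3


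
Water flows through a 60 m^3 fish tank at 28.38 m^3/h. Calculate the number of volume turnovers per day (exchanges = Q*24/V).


Daily flow volume = 28.38 m^3/h * 24 h = 681.12 m^3/day
Exchanges = daily flow / tank volume = 681.12 / 60 = 11.352 exchanges/day

11.352 exchanges/day


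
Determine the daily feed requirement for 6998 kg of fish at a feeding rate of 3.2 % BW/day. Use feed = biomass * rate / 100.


Feeding rate fraction = 3.2% / 100 = 0.032
Daily feed = 6998 kg * 0.032 = 223.936 kg/day

223.936 kg/day


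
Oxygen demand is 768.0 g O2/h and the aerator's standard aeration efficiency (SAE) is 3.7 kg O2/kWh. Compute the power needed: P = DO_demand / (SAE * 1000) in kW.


SAE in g O2/kWh = 3.7 * 1000 = 3700 g/kWh
P = DO_demand / SAE_g = 768.0 / 3700 = 0.207568 kW

0.207568 kW


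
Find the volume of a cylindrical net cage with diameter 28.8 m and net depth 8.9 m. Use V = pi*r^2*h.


r = d/2 = 28.8/2 = 14.4 m
Base area = pi*r^2 = pi*14.4^2 = 651.44065 m^2
Volume = 651.44065 * 8.9 = 5797.82 m^3

5797.82 m^3


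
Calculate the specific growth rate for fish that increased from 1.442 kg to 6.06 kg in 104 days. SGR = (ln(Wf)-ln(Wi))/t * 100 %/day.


ln(W_f) = ln(6.06) = 1.8017098
ln(W_i) = ln(1.442) = 0.36603104
ln(W_f) - ln(W_i) = 1.8017098 - 0.36603104 = 1.4356788
SGR = 1.4356788 / 104 * 100 = 1.38046 %/day

1.38046 %/day


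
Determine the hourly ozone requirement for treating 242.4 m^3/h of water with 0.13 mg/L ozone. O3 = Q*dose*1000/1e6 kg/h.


O3 demand (mg/h) = Q * dose * 1000 = 242.4 * 0.13 * 1000 = 31512 mg/h
Convert mg to kg: 31512 / 1e6 = 0.031512 kg/h

0.031512 kg/h


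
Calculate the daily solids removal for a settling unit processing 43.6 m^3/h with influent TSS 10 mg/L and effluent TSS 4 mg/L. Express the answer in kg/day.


Concentration drop: TSS_in - TSS_out = 10 - 4 = 6 mg/L
Hourly solids removed = Q * dTSS = 43.6 m^3/h * 6 mg/L = 261.6 g/h  (m^3/h * mg/L = g/h)
Daily solids removed = 261.6 * 24 = 6278.4 g/day
Convert g to kg: 6278.4 / 1000 = 6.2784 kg/day

6.2784 kg/day


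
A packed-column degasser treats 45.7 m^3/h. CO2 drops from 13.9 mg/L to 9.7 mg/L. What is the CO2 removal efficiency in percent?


CO2_out / CO2_in = 9.7 / 13.9 = 0.69784173
Fraction remaining = 0.69784173
efficiency = (1 - 0.69784173) * 100 = 30.2158 %

30.2158 %


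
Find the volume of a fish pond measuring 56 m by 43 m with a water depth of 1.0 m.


Base area = L * W = 56 * 43 = 2408 m^2
Volume = area * depth = 2408 * 1.0 = 2408 m^3

2408 m^3


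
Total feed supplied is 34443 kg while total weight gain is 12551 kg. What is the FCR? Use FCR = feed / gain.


FCR = feed consumed / weight gained
FCR = 34443 kg / 12551 kg = 2.74424

2.74424


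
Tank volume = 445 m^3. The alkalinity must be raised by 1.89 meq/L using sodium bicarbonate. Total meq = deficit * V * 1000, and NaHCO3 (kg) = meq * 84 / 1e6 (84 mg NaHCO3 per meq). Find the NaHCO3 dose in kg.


Tank volume in L = 445 m^3 * 1000 = 445000 L
Total meq required = 1.89 meq/L * 445000 L = 841050 meq
NaHCO3 mass = 841050 meq * 84 mg/meq / 1e6 = 70.6482 kg

70.6482 kg


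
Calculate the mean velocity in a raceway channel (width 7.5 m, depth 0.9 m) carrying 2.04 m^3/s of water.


Cross-sectional area = W * d = 7.5 * 0.9 = 6.75 m^2
Velocity = Q / A = 2.04 / 6.75 = 0.302222 m/s

0.302222 m/s


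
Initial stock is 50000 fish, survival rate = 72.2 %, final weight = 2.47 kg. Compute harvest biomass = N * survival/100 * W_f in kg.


Survivors = 50000 * 72.2/100 = 36100 fish
Harvest biomass = survivors * W_f = 36100 * 2.47 = 89167 kg

89167 kg


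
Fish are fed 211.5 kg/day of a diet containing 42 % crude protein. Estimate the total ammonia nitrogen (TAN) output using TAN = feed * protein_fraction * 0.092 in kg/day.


Protein in feed = 211.5 * 42/100 = 88.83 kg/day
TAN = protein * 0.092 = 88.83 * 0.092 = 8.17236 kg/day

8.17236 kg/day


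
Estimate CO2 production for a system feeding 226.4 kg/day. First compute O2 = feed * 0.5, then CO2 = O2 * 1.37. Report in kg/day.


O2 = 226.4 * 0.5 = 113.2
CO2 = 113.2 * 1.37 = 155.084

155.084 kg/day


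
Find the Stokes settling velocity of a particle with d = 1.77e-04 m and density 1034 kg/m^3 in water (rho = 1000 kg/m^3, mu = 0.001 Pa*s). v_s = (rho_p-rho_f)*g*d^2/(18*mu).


Density difference: rho_p - rho_f = 1034 - 1000 = 34 kg/m^3
d^2 = (1.77e-04)^2 = 3.1329e-08 m^2
Numerator = (rho_p - rho_f) * g * d^2 = 34 * 9.81 * 3.1329e-08 = 1.0449475e-05
Denominator = 18 * mu = 18 * 0.001 = 0.018
v_s = 1.0449475e-05 / 0.018 = 5.80526e-04 m/s
Check: Re = rho_f * v_s * d / mu = 1000 * 5.80526e-04 * 1.77e-04 / 0.001 = 0.103 < 1, so Stokes' law applies.

5.80526e-04 m/s


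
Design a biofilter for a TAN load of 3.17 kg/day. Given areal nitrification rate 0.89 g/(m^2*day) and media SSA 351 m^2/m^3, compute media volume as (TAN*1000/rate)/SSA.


A = 3.17*1000 / 0.89 = 3561.7978 m^2
V = 3561.7978 / 351 = 10.1476

10.1476 m^3


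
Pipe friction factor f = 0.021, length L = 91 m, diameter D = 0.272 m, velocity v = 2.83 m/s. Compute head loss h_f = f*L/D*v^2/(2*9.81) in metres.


v^2 = 2.83^2 = 8.0089 m^2/s^2
L/D = 91/0.272 = 334.55882
h_f = f*(L/D)*v^2/(2g) = 0.021 * 334.55882 * 8.0089 / 19.62 = 2.86791 m

2.86791 m


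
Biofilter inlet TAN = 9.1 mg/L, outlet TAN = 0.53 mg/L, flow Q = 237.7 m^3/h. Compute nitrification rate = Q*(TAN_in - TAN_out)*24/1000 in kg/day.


Concentration drop: TAN_in - TAN_out = 9.1 - 0.53 = 8.57 mg/L
Hourly TAN removed = Q * dTAN = 237.7 m^3/h * 8.57 mg/L = 2037.089 g/h  (m^3/h * mg/L = g/h)
Daily TAN removed = 2037.089 * 24 = 48890.136 g/day
Convert to kg/day: 48890.136 / 1000 = 48.890136 kg/day

48.890136 kg/day


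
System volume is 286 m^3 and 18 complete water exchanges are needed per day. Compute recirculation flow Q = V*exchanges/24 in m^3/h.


Daily recirculation volume = 286 m^3 * 18 = 5148 m^3/day
Flow rate Q = daily volume / 24 h = 5148 / 24 = 214.5 m^3/h

214.5 m^3/h


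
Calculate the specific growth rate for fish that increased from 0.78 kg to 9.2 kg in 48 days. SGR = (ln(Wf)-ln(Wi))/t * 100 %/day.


ln(W_f) = ln(9.2) = 2.2192035
ln(W_i) = ln(0.78) = -0.24846136
ln(W_f) - ln(W_i) = 2.2192035 - -0.24846136 = 2.4676649
SGR = 2.4676649 / 48 * 100 = 5.14097 %/day

5.14097 %/day


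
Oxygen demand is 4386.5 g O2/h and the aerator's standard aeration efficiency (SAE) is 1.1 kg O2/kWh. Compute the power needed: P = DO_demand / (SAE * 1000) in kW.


SAE in g O2/kWh = 1.1 * 1000 = 1100 g/kWh
P = DO_demand / SAE_g = 4386.5 / 1100 = 3.98773 kW

3.98773 kW


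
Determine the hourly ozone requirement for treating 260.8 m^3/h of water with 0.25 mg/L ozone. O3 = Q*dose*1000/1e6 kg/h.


O3 demand (mg/h) = Q * dose * 1000 = 260.8 * 0.25 * 1000 = 65200 mg/h
Convert mg to kg: 65200 / 1e6 = 0.0652 kg/h

0.0652 kg/h


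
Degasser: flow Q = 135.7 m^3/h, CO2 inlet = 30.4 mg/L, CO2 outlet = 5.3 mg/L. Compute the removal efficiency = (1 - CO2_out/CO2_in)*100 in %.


CO2_out / CO2_in = 5.3 / 30.4 = 0.17434211
Fraction remaining = 0.17434211
efficiency = (1 - 0.17434211) * 100 = 82.5658 %

82.5658 %


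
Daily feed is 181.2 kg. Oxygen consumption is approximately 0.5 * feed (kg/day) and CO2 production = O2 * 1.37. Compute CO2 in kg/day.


O2 = 181.2 * 0.5 = 90.6
CO2 = 90.6 * 1.37 = 124.122

124.122 kg/day


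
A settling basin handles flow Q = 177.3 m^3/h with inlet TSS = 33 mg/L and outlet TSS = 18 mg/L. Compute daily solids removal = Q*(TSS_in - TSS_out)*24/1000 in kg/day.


Concentration drop: TSS_in - TSS_out = 33 - 18 = 15 mg/L
Hourly solids removed = Q * dTSS = 177.3 m^3/h * 15 mg/L = 2659.5 g/h  (m^3/h * mg/L = g/h)
Daily solids removed = 2659.5 * 24 = 63828 g/day
Convert g to kg: 63828 / 1000 = 63.828 kg/day

63.828 kg/day


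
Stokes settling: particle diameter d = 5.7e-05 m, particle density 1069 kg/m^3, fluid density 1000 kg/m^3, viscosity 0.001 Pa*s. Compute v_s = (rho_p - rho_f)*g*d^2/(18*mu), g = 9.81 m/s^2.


Density difference: rho_p - rho_f = 1069 - 1000 = 69 kg/m^3
d^2 = (5.7e-05)^2 = 3.249e-09 m^2
Numerator = (rho_p - rho_f) * g * d^2 = 69 * 9.81 * 3.249e-09 = 2.1992156e-06
Denominator = 18 * mu = 18 * 0.001 = 0.018
v_s = 2.1992156e-06 / 0.018 = 1.22179e-04 m/s
Check: Re = rho_f * v_s * d / mu = 1000 * 1.22179e-04 * 5.7e-05 / 0.001 = 0.00696 < 1, so Stokes' law applies.

1.22179e-04 m/s


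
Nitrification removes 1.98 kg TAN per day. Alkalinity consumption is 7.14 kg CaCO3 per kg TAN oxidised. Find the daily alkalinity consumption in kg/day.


Alkalinity factor: 7.14 kg CaCO3 consumed per kg TAN nitrified
alk = 1.98 kg TAN * 7.14 = 14.1372 kg CaCO3/day

14.1372 kg CaCO3/day


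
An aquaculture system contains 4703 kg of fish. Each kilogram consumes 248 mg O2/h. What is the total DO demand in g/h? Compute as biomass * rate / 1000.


Total O2 consumption (mg/h) = 4703 kg * 248 mg/(kg*h) = 1166344 mg/h
Convert to g/h: 1166344 / 1000 = 1166.344 g/h

1166.344 g/h


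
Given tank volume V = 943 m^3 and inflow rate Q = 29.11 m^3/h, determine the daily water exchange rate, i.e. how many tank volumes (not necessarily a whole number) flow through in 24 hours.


Daily flow volume = 29.11 m^3/h * 24 h = 698.64 m^3/day
Exchanges = daily flow / tank volume = 698.64 / 943 = 0.74087 exchanges/day

0.74087 exchanges/day


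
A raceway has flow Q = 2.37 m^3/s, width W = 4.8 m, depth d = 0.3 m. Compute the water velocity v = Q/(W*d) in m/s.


Cross-sectional area = W * d = 4.8 * 0.3 = 1.44 m^2
Velocity = Q / A = 2.37 / 1.44 = 1.64583 m/s

1.64583 m/s


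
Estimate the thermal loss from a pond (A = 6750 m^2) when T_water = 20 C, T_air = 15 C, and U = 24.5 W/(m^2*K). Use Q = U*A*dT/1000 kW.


Temperature difference dT = 20 - 15 = 5 K
Heat loss (W) = U * A * dT = 24.5 * 6750 * 5 = 826875 W
Convert to kW: 826875 / 1000 = 826.875 kW

826.875 kW


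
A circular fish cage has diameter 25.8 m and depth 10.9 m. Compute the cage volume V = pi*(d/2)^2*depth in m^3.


r = d/2 = 25.8/2 = 12.9 m
Base area = pi*r^2 = pi*12.9^2 = 522.79243 m^2
Volume = 522.79243 * 10.9 = 5698.44 m^3

5698.44 m^3


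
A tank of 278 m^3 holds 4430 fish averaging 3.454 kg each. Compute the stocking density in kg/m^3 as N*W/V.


Total biomass = 4430 fish * 3.454 kg = 15301.22 kg
Density = total biomass / volume = 15301.22 / 278 = 55.0404 kg/m^3

55.0404 kg/m^3


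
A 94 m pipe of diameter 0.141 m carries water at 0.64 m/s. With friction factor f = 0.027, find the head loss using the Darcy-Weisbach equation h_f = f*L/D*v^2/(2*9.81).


v^2 = 0.64^2 = 0.4096 m^2/s^2
L/D = 94/0.141 = 666.66667
h_f = f*(L/D)*v^2/(2g) = 0.027 * 666.66667 * 0.4096 / 19.62 = 0.37578 m

0.37578 m


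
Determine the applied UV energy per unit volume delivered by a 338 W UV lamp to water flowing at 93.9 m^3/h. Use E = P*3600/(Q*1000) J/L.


Energy delivered per hour = 338 W * 3600 s = 1216800 J/h
Volume treated per hour = 93.9 m^3/h * 1000 = 93900 L/h
dose = 1216800 / 93900 = 12.9585 J/L

12.9585 J/L


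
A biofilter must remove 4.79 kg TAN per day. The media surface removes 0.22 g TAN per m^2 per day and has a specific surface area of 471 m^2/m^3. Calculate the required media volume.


A = 4.79*1000 / 0.22 = 21772.727 m^2
V = 21772.727 / 471 = 46.2266

46.2266 m^3


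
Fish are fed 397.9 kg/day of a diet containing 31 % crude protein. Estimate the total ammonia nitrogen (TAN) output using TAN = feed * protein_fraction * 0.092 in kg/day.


Protein in feed = 397.9 * 31/100 = 123.349 kg/day
TAN = protein * 0.092 = 123.349 * 0.092 = 11.348108 kg/day

11.348108 kg/day


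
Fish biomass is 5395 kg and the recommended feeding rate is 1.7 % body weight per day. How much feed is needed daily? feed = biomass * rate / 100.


Feeding rate fraction = 1.7% / 100 = 0.017
Daily feed = 5395 kg * 0.017 = 91.715 kg/day

91.715 kg/day


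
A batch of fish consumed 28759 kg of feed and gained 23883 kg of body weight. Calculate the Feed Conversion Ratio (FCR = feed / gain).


FCR = feed consumed / weight gained
FCR = 28759 kg / 23883 kg = 1.20416

1.20416


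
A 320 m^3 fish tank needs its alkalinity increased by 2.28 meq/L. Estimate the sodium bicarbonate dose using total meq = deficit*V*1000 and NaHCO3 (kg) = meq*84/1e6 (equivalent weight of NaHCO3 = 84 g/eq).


Tank volume in L = 320 m^3 * 1000 = 320000 L
Total meq required = 2.28 meq/L * 320000 L = 729600 meq
NaHCO3 mass = 729600 meq * 84 mg/meq / 1e6 = 61.2864 kg

61.2864 kg


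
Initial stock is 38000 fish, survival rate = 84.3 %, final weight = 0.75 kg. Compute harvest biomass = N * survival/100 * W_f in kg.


Survivors = 38000 * 84.3/100 = 32034 fish
Harvest biomass = survivors * W_f = 32034 * 0.75 = 24025.5 kg

24025.5 kg


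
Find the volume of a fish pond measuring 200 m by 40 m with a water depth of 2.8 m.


Base area = L * W = 200 * 40 = 8000 m^2
Volume = area * depth = 8000 * 2.8 = 22400 m^3

22400 m^3


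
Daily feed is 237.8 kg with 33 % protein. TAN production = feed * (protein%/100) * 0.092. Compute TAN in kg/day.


Protein in feed = 237.8 * 33/100 = 78.474 kg/day
TAN = protein * 0.092 = 78.474 * 0.092 = 7.219608 kg/day

7.219608 kg/day


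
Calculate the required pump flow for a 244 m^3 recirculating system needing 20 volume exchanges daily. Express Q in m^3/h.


Daily recirculation volume = 244 m^3 * 20 = 4880 m^3/day
Flow rate Q = daily volume / 24 h = 4880 / 24 = 203.333 m^3/h

203.333 m^3/h


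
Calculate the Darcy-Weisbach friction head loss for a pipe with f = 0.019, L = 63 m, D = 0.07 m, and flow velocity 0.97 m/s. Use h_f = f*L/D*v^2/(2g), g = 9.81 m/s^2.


v^2 = 0.97^2 = 0.9409 m^2/s^2
L/D = 63/0.07 = 900
h_f = f*(L/D)*v^2/(2g) = 0.019 * 900 * 0.9409 / 19.62 = 0.82005 m

0.82005 m


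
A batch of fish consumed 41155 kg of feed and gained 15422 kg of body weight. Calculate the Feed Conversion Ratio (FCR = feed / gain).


FCR = feed consumed / weight gained
FCR = 41155 kg / 15422 kg = 2.66859

2.66859


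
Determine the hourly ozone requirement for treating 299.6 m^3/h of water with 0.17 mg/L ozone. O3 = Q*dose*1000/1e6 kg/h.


O3 demand (mg/h) = Q * dose * 1000 = 299.6 * 0.17 * 1000 = 50932 mg/h
Convert mg to kg: 50932 / 1e6 = 0.050932 kg/h

0.050932 kg/h


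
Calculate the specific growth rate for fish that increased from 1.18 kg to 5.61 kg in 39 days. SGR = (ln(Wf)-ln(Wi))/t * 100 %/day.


ln(W_f) = ln(5.61) = 1.7245507
ln(W_i) = ln(1.18) = 0.16551444
ln(W_f) - ln(W_i) = 1.7245507 - 0.16551444 = 1.5590363
SGR = 1.5590363 / 39 * 100 = 3.99753 %/day

3.99753 %/day


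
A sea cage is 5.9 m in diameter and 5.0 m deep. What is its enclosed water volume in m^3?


r = d/2 = 5.9/2 = 2.95 m
Base area = pi*r^2 = pi*2.95^2 = 27.33971 m^2
Volume = 27.33971 * 5.0 = 136.699 m^3

136.699 m^3


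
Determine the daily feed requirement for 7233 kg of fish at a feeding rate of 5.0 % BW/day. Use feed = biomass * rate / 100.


Feeding rate fraction = 5.0% / 100 = 0.05
Daily feed = 7233 kg * 0.05 = 361.65 kg/day

361.65 kg/day


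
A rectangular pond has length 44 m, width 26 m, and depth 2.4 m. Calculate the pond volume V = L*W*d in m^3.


Base area = L * W = 44 * 26 = 1144 m^2
Volume = area * depth = 1144 * 2.4 = 2745.6 m^3

2745.6 m^3


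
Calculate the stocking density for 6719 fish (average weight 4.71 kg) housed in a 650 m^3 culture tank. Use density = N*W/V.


Total biomass = 6719 fish * 4.71 kg = 31646.49 kg
Density = total biomass / volume = 31646.49 / 650 = 48.6869 kg/m^3

48.6869 kg/m^3


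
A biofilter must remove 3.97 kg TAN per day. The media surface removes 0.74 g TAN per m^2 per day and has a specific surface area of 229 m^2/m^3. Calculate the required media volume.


A = 3.97*1000 / 0.74 = 5364.8649 m^2
V = 5364.8649 / 229 = 23.4274

23.4274 m^3


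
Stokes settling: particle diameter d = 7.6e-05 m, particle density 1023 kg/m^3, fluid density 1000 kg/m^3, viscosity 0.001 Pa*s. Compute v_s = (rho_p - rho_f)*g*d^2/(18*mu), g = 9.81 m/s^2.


Density difference: rho_p - rho_f = 1023 - 1000 = 23 kg/m^3
d^2 = (7.6e-05)^2 = 5.776e-09 m^2
Numerator = (rho_p - rho_f) * g * d^2 = 23 * 9.81 * 5.776e-09 = 1.3032389e-06
Denominator = 18 * mu = 18 * 0.001 = 0.018
v_s = 1.3032389e-06 / 0.018 = 7.24022e-05 m/s
Check: Re = rho_f * v_s * d / mu = 1000 * 7.24022e-05 * 7.6e-05 / 0.001 = 0.0055 < 1, so Stokes' law applies.

7.24022e-05 m/s


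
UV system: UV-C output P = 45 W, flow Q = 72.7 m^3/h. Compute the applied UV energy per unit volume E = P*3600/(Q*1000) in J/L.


Energy delivered per hour = 45 W * 3600 s = 162000 J/h
Volume treated per hour = 72.7 m^3/h * 1000 = 72700 L/h
dose = 162000 / 72700 = 2.22834 J/L

2.22834 J/L


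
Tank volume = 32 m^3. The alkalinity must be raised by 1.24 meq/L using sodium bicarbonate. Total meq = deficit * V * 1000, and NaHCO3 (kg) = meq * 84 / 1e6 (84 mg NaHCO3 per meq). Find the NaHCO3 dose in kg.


Tank volume in L = 32 m^3 * 1000 = 32000 L
Total meq required = 1.24 meq/L * 32000 L = 39680 meq
NaHCO3 mass = 39680 meq * 84 mg/meq / 1e6 = 3.33312 kg

3.33312 kg


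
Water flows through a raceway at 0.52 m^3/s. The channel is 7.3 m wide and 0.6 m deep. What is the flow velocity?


Cross-sectional area = W * d = 7.3 * 0.6 = 4.38 m^2
Velocity = Q / A = 0.52 / 4.38 = 0.118721 m/s

0.118721 m/s


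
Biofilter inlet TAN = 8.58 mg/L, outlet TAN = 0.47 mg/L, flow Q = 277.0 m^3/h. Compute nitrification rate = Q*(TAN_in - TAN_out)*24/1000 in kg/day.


Concentration drop: TAN_in - TAN_out = 8.58 - 0.47 = 8.11 mg/L
Hourly TAN removed = Q * dTAN = 277.0 m^3/h * 8.11 mg/L = 2246.47 g/h  (m^3/h * mg/L = g/h)
Daily TAN removed = 2246.47 * 24 = 53915.28 g/day
Convert to kg/day: 53915.28 / 1000 = 53.91528 kg/day

53.91528 kg/day


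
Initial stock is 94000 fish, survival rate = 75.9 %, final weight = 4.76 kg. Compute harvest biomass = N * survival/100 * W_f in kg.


Survivors = 94000 * 75.9/100 = 71346 fish
Harvest biomass = survivors * W_f = 71346 * 4.76 = 339606.96 kg

339606.96 kg


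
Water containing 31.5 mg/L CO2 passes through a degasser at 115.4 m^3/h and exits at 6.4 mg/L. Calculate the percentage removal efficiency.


CO2_out / CO2_in = 6.4 / 31.5 = 0.2031746
Fraction remaining = 0.2031746
efficiency = (1 - 0.2031746) * 100 = 79.6825 %

79.6825 %


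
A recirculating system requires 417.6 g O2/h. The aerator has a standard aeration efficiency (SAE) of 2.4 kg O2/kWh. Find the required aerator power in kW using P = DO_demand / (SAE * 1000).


SAE in g O2/kWh = 2.4 * 1000 = 2400 g/kWh
P = DO_demand / SAE_g = 417.6 / 2400 = 0.174 kW

0.174 kW


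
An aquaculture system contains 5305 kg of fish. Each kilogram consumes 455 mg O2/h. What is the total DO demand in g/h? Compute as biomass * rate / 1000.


Total O2 consumption (mg/h) = 5305 kg * 455 mg/(kg*h) = 2413775 mg/h
Convert to g/h: 2413775 / 1000 = 2413.775 g/h

2413.775 g/h


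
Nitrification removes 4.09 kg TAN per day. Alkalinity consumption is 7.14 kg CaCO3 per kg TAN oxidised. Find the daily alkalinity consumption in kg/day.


Alkalinity factor: 7.14 kg CaCO3 consumed per kg TAN nitrified
alk = 4.09 kg TAN * 7.14 = 29.2026 kg CaCO3/day

29.2026 kg CaCO3/day


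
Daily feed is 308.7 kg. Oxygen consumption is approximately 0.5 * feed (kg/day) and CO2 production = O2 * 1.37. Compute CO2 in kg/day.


O2 = 308.7 * 0.5 = 154.35
CO2 = 154.35 * 1.37 = 211.4595

211.4595 kg/day


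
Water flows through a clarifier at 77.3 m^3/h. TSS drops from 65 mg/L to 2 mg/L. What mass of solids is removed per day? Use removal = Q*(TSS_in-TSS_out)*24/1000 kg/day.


Concentration drop: TSS_in - TSS_out = 65 - 2 = 63 mg/L
Hourly solids removed = Q * dTSS = 77.3 m^3/h * 63 mg/L = 4869.9 g/h  (m^3/h * mg/L = g/h)
Daily solids removed = 4869.9 * 24 = 116877.6 g/day
Convert g to kg: 116877.6 / 1000 = 116.8776 kg/day

116.8776 kg/day


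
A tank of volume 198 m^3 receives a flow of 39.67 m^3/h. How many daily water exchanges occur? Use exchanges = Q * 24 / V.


Daily flow volume = 39.67 m^3/h * 24 h = 952.08 m^3/day
Exchanges = daily flow / tank volume = 952.08 / 198 = 4.80848 exchanges/day

4.80848 exchanges/day


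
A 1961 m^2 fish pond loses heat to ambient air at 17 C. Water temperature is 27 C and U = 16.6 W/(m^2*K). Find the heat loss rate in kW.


Temperature difference dT = 27 - 17 = 10 K
Heat loss (W) = U * A * dT = 16.6 * 1961 * 10 = 325526 W
Convert to kW: 325526 / 1000 = 325.526 kW

325.526 kW


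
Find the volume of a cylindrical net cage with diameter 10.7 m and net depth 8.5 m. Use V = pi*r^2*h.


r = d/2 = 10.7/2 = 5.35 m
Base area = pi*r^2 = pi*5.35^2 = 89.920236 m^2
Volume = 89.920236 * 8.5 = 764.322 m^3

764.322 m^3


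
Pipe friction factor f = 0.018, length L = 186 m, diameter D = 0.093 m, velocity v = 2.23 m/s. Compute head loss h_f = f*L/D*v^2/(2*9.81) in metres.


v^2 = 2.23^2 = 4.9729 m^2/s^2
L/D = 186/0.093 = 2000
h_f = f*(L/D)*v^2/(2g) = 0.018 * 2000 * 4.9729 / 19.62 = 9.12459 m

9.12459 m


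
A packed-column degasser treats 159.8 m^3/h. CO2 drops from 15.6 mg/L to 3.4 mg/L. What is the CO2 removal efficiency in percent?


CO2_out / CO2_in = 3.4 / 15.6 = 0.21794872
Fraction remaining = 0.21794872
efficiency = (1 - 0.21794872) * 100 = 78.2051 %

78.2051 %


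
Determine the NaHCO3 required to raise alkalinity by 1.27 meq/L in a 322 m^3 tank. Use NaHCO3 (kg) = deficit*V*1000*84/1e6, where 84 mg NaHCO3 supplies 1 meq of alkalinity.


Tank volume in L = 322 m^3 * 1000 = 322000 L
Total meq required = 1.27 meq/L * 322000 L = 408940 meq
NaHCO3 mass = 408940 meq * 84 mg/meq / 1e6 = 34.351 kg

34.351 kg


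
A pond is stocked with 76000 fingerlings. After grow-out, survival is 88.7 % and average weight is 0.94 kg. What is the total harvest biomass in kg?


Survivors = 76000 * 88.7/100 = 67412 fish
Harvest biomass = survivors * W_f = 67412 * 0.94 = 63367.28 kg

63367.28 kg


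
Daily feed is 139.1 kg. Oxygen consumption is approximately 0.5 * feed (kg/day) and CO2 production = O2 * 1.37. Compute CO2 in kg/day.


O2 = 139.1 * 0.5 = 69.55
CO2 = 69.55 * 1.37 = 95.2835

95.2835 kg/day


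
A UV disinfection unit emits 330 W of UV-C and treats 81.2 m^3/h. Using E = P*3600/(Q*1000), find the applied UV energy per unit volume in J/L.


Energy delivered per hour = 330 W * 3600 s = 1188000 J/h
Volume treated per hour = 81.2 m^3/h * 1000 = 81200 L/h
dose = 1188000 / 81200 = 14.6305 J/L

14.6305 J/L


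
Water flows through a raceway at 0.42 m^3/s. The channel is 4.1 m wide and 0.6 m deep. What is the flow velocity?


Cross-sectional area = W * d = 4.1 * 0.6 = 2.46 m^2
Velocity = Q / A = 0.42 / 2.46 = 0.170732 m/s

0.170732 m/s


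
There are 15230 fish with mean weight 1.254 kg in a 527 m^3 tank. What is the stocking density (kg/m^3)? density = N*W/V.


Total biomass = 15230 fish * 1.254 kg = 19098.42 kg
Density = total biomass / volume = 19098.42 / 527 = 36.2399 kg/m^3

36.2399 kg/m^3


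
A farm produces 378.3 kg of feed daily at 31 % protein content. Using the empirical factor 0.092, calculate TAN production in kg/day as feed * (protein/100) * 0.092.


Protein in feed = 378.3 * 31/100 = 117.273 kg/day
TAN = protein * 0.092 = 117.273 * 0.092 = 10.789116 kg/day

10.789116 kg/day


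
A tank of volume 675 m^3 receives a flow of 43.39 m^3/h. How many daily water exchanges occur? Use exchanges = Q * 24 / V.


Daily flow volume = 43.39 m^3/h * 24 h = 1041.36 m^3/day
Exchanges = daily flow / tank volume = 1041.36 / 675 = 1.54276 exchanges/day

1.54276 exchanges/day


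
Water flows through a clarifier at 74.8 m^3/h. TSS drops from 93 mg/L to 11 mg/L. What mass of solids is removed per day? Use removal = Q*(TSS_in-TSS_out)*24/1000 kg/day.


Concentration drop: TSS_in - TSS_out = 93 - 11 = 82 mg/L
Hourly solids removed = Q * dTSS = 74.8 m^3/h * 82 mg/L = 6133.6 g/h  (m^3/h * mg/L = g/h)
Daily solids removed = 6133.6 * 24 = 147206.4 g/day
Convert g to kg: 147206.4 / 1000 = 147.2064 kg/day

147.2064 kg/day


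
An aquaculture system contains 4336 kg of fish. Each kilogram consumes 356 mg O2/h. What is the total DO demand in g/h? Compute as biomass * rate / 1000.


Total O2 consumption (mg/h) = 4336 kg * 356 mg/(kg*h) = 1543616 mg/h
Convert to g/h: 1543616 / 1000 = 1543.616 g/h

1543.616 g/h


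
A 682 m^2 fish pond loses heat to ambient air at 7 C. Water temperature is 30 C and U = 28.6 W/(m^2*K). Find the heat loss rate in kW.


Temperature difference dT = 30 - 7 = 23 K
Heat loss (W) = U * A * dT = 28.6 * 682 * 23 = 448619.6 W
Convert to kW: 448619.6 / 1000 = 448.6196 kW

448.6196 kW


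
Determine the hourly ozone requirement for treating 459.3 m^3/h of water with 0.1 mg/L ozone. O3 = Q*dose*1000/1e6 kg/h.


O3 demand (mg/h) = Q * dose * 1000 = 459.3 * 0.1 * 1000 = 45930 mg/h
Convert mg to kg: 45930 / 1e6 = 0.04593 kg/h

0.04593 kg/h


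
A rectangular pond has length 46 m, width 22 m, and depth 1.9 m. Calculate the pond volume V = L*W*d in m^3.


Base area = L * W = 46 * 22 = 1012 m^2
Volume = area * depth = 1012 * 1.9 = 1922.8 m^3

1922.8 m^3


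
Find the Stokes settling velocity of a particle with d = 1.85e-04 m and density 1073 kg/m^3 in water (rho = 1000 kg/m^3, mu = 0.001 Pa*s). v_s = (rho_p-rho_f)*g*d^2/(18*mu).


Density difference: rho_p - rho_f = 1073 - 1000 = 73 kg/m^3
d^2 = (1.85e-04)^2 = 3.4225e-08 m^2
Numerator = (rho_p - rho_f) * g * d^2 = 73 * 9.81 * 3.4225e-08 = 2.4509549e-05
Denominator = 18 * mu = 18 * 0.001 = 0.018
v_s = 2.4509549e-05 / 0.018 = 0.00136164 m/s
Check: Re = rho_f * v_s * d / mu = 1000 * 0.00136164 * 1.85e-04 / 0.001 = 0.252 < 1, so Stokes' law applies.

0.00136164 m/s


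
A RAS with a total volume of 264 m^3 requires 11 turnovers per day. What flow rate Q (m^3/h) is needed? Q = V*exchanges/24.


Daily recirculation volume = 264 m^3 * 11 = 2904 m^3/day
Flow rate Q = daily volume / 24 h = 2904 / 24 = 121 m^3/h

121 m^3/h


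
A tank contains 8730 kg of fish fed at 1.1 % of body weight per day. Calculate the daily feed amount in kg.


Feeding rate fraction = 1.1% / 100 = 0.011
Daily feed = 8730 kg * 0.011 = 96.03 kg/day

96.03 kg/day


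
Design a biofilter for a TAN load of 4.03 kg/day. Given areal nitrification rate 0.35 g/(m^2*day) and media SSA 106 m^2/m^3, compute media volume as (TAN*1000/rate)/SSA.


A = 4.03*1000 / 0.35 = 11514.286 m^2
V = 11514.286 / 106 = 108.625

108.625 m^3


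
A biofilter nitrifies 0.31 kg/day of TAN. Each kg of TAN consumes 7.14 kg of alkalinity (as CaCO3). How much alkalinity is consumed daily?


Alkalinity factor: 7.14 kg CaCO3 consumed per kg TAN nitrified
alk = 0.31 kg TAN * 7.14 = 2.2134 kg CaCO3/day

2.2134 kg CaCO3/day


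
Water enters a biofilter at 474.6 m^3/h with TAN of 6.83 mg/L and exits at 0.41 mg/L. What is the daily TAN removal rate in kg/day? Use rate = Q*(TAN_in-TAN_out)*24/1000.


Concentration drop: TAN_in - TAN_out = 6.83 - 0.41 = 6.42 mg/L
Hourly TAN removed = Q * dTAN = 474.6 m^3/h * 6.42 mg/L = 3046.932 g/h  (m^3/h * mg/L = g/h)
Daily TAN removed = 3046.932 * 24 = 73126.368 g/day
Convert to kg/day: 73126.368 / 1000 = 73.126368 kg/day

73.126368 kg/day


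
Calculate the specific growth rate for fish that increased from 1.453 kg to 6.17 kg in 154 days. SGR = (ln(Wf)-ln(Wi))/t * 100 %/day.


ln(W_f) = ln(6.17) = 1.8196988
ln(W_i) = ln(1.453) = 0.37363038
ln(W_f) - ln(W_i) = 1.8196988 - 0.37363038 = 1.4460684
SGR = 1.4460684 / 154 * 100 = 0.939005 %/day

0.939005 %/day


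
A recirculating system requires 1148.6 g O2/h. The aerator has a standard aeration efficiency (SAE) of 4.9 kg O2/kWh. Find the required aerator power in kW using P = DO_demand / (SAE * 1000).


SAE in g O2/kWh = 4.9 * 1000 = 4900 g/kWh
P = DO_demand / SAE_g = 1148.6 / 4900 = 0.234408 kW

0.234408 kW


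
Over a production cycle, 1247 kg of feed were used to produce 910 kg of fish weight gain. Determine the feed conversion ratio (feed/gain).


FCR = feed consumed / weight gained
FCR = 1247 kg / 910 kg = 1.37033

1.37033


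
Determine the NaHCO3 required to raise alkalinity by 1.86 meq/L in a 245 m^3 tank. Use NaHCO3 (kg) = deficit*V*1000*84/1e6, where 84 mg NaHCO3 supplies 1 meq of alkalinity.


Tank volume in L = 245 m^3 * 1000 = 245000 L
Total meq required = 1.86 meq/L * 245000 L = 455700 meq
NaHCO3 mass = 455700 meq * 84 mg/meq / 1e6 = 38.2788 kg

38.2788 kg


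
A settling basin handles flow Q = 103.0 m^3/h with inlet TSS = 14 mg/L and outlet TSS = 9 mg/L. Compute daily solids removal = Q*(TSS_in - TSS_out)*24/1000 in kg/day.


Concentration drop: TSS_in - TSS_out = 14 - 9 = 5 mg/L
Hourly solids removed = Q * dTSS = 103.0 m^3/h * 5 mg/L = 515 g/h  (m^3/h * mg/L = g/h)
Daily solids removed = 515 * 24 = 12360 g/day
Convert g to kg: 12360 / 1000 = 12.36 kg/day

12.36 kg/day


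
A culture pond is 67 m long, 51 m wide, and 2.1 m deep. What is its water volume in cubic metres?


Base area = L * W = 67 * 51 = 3417 m^2
Volume = area * depth = 3417 * 2.1 = 7175.7 m^3

7175.7 m^3


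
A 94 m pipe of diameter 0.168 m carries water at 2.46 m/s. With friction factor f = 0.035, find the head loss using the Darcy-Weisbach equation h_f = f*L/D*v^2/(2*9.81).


v^2 = 2.46^2 = 6.0516 m^2/s^2
L/D = 94/0.168 = 559.52381
h_f = f*(L/D)*v^2/(2g) = 0.035 * 559.52381 * 6.0516 / 19.62 = 6.04029 m

6.04029 m


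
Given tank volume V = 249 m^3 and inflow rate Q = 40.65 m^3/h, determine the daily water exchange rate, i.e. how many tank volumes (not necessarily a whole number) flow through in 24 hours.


Daily flow volume = 40.65 m^3/h * 24 h = 975.6 m^3/day
Exchanges = daily flow / tank volume = 975.6 / 249 = 3.91807 exchanges/day

3.91807 exchanges/day


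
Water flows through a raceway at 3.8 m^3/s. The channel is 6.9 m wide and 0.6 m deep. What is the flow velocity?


Cross-sectional area = W * d = 6.9 * 0.6 = 4.14 m^2
Velocity = Q / A = 3.8 / 4.14 = 0.917874 m/s

0.917874 m/s


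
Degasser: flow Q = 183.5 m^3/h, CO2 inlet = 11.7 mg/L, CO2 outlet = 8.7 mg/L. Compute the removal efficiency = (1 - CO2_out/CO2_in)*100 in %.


CO2_out / CO2_in = 8.7 / 11.7 = 0.74358974
Fraction remaining = 0.74358974
efficiency = (1 - 0.74358974) * 100 = 25.641 %

25.641 %


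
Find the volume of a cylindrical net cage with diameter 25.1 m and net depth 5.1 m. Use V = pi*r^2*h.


r = d/2 = 25.1/2 = 12.55 m
Base area = pi*r^2 = pi*12.55^2 = 494.8087 m^2
Volume = 494.8087 * 5.1 = 2523.52 m^3

2523.52 m^3


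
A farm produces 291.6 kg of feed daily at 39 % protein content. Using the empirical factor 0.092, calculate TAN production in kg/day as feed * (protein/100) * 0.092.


Protein in feed = 291.6 * 39/100 = 113.724 kg/day
TAN = protein * 0.092 = 113.724 * 0.092 = 10.462608 kg/day

10.462608 kg/day


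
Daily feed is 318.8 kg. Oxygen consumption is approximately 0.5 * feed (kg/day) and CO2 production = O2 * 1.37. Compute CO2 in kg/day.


O2 = 318.8 * 0.5 = 159.4
CO2 = 159.4 * 1.37 = 218.378

218.378 kg/day


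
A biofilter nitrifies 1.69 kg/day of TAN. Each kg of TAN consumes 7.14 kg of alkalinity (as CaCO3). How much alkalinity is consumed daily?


Alkalinity factor: 7.14 kg CaCO3 consumed per kg TAN nitrified
alk = 1.69 kg TAN * 7.14 = 12.0666 kg CaCO3/day

12.0666 kg CaCO3/day


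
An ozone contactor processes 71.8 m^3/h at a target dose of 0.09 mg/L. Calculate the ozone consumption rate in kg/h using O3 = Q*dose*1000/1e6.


O3 demand (mg/h) = Q * dose * 1000 = 71.8 * 0.09 * 1000 = 6462 mg/h
Convert mg to kg: 6462 / 1e6 = 0.006462 kg/h

0.006462 kg/h


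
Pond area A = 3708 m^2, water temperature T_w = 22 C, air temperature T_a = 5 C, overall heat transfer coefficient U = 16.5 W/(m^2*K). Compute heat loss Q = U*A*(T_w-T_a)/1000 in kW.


Temperature difference dT = 22 - 5 = 17 K
Heat loss (W) = U * A * dT = 16.5 * 3708 * 17 = 1040094 W
Convert to kW: 1040094 / 1000 = 1040.094 kW

1040.094 kW


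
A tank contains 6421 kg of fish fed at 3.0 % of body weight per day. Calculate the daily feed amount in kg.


Feeding rate fraction = 3.0% / 100 = 0.03
Daily feed = 6421 kg * 0.03 = 192.63 kg/day

192.63 kg/day


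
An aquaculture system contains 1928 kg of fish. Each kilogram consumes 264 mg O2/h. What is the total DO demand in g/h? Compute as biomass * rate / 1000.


Total O2 consumption (mg/h) = 1928 kg * 264 mg/(kg*h) = 508992 mg/h
Convert to g/h: 508992 / 1000 = 508.992 g/h

508.992 g/h


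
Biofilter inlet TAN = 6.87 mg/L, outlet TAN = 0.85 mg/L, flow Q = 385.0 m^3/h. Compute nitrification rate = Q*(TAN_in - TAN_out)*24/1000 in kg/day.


Concentration drop: TAN_in - TAN_out = 6.87 - 0.85 = 6.02 mg/L
Hourly TAN removed = Q * dTAN = 385.0 m^3/h * 6.02 mg/L = 2317.7 g/h  (m^3/h * mg/L = g/h)
Daily TAN removed = 2317.7 * 24 = 55624.8 g/day
Convert to kg/day: 55624.8 / 1000 = 55.6248 kg/day

55.6248 kg/day


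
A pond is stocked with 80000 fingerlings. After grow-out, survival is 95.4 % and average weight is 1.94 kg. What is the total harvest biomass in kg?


Survivors = 80000 * 95.4/100 = 76320 fish
Harvest biomass = survivors * W_f = 76320 * 1.94 = 148060.8 kg

148060.8 kg


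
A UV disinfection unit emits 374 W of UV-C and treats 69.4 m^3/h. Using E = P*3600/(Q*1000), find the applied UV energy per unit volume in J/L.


Energy delivered per hour = 374 W * 3600 s = 1346400 J/h
Volume treated per hour = 69.4 m^3/h * 1000 = 69400 L/h
dose = 1346400 / 69400 = 19.4006 J/L

19.4006 J/L


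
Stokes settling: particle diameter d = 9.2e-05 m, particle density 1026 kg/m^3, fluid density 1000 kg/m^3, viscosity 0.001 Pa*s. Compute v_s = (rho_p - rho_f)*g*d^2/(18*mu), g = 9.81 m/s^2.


Density difference: rho_p - rho_f = 1026 - 1000 = 26 kg/m^3
d^2 = (9.2e-05)^2 = 8.464e-09 m^2
Numerator = (rho_p - rho_f) * g * d^2 = 26 * 9.81 * 8.464e-09 = 2.1588278e-06
Denominator = 18 * mu = 18 * 0.001 = 0.018
v_s = 2.1588278e-06 / 0.018 = 1.19935e-04 m/s
Check: Re = rho_f * v_s * d / mu = 1000 * 1.19935e-04 * 9.2e-05 / 0.001 = 0.011 < 1, so Stokes' law applies.

1.19935e-04 m/s


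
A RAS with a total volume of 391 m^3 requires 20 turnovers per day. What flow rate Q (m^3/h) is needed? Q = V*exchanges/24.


Daily recirculation volume = 391 m^3 * 20 = 7820 m^3/day
Flow rate Q = daily volume / 24 h = 7820 / 24 = 325.833 m^3/h

325.833 m^3/h


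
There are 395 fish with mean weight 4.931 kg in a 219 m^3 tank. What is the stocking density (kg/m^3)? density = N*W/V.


Total biomass = 395 fish * 4.931 kg = 1947.745 kg
Density = total biomass / volume = 1947.745 / 219 = 8.89381 kg/m^3

8.89381 kg/m^3
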